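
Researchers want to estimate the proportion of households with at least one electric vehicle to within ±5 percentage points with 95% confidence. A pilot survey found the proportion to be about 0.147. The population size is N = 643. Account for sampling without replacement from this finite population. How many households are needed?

149

For a proportion with margin E = 0.05 at 95% confidence, z = 1.960.
n = p̂(1−p̂)(z/E)² = 0.147 × 0.853 × (1.960/0.05)² = 192.68 — call this n₀.
Finite-population correction with N = 643: n = n₀ / (1 + (n₀−1)/N) = 192.68 / 1.298 = 148.44
Round up: n = 149.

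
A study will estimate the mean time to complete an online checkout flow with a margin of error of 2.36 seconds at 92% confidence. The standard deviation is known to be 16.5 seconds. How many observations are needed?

For a mean, the margin of error is E = z·σ/√n, so n = (zσ/E)².
At 92% confidence, z = 1.751.
n = (1.751 × 16.5 / 2.36)² = 149.87
Round up: n = 150.

150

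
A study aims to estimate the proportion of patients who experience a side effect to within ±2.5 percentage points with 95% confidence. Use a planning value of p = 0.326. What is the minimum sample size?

1351

For a proportion with margin E = 0.025 at 95% confidence, z = 1.960.
n = p̂(1−p̂)(z/E)² = 0.326 × 0.674 × (1.960/0.025)² = 1350.55
Round up: n = 1351.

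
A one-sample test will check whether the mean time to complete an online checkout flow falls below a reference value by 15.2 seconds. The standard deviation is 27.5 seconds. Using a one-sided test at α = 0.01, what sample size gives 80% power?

For a one-sample z-test, n = ((z_α + z_β)·σ/δ)².
z_α = 2.326 (one-sided α = 0.01); z_β = 0.842 (power 80% → β = 0.2).
n = (3.168 × 27.5 / 15.2)² = 32.85
Round up: n = 33.

n = 33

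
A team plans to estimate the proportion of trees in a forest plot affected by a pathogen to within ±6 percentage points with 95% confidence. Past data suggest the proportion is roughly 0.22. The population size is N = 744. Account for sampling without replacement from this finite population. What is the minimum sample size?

For a proportion with margin E = 0.06 at 95% confidence, z = 1.960.
n = p̂(1−p̂)(z/E)² = 0.22 × 0.78 × (1.960/0.06)² = 183.12 — call this n₀.
Finite-population correction with N = 744: n = n₀ / (1 + (n₀−1)/N) = 183.12 / 1.245 = 147.08
Round up: n = 148.

n = 148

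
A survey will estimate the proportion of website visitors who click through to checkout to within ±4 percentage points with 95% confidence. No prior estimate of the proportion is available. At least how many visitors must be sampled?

601

For a proportion with margin E = 0.04 at 95% confidence, z = 1.960.
With no prior estimate, use p = 0.5, which maximizes p(1−p) at 0.25.
n = 0.25 × (z/E)² = 0.25 × (1.960/0.04)² = 600.25
Round up: n = 601.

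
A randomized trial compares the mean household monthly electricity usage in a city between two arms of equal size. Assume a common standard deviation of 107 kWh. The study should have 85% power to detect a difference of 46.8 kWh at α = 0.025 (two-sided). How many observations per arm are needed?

113 per group

For two equal groups, n per group = 2·((z_{α/2} + z_β)·σ/δ)².
z_{α/2} = 2.241; z_β = 1.036 (power 85%).
n = 2 × (3.277 × 107 / 46.8)² = 2 × 56.13 = 112.26
Round up: n = 113 per group.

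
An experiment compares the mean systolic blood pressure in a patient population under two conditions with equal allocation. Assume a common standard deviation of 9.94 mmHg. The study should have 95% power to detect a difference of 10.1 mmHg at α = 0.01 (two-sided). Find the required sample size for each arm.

35 per group

For two equal groups, n per group = 2·((z_{α/2} + z_β)·σ/δ)².
z_{α/2} = 2.576; z_β = 1.645 (power 95%).
n = 2 × (4.221 × 9.94 / 10.1)² = 2 × 17.26 = 34.52
Round up: n = 35 per group.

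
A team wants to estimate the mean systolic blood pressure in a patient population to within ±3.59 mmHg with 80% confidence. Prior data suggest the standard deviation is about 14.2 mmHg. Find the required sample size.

For a mean, the margin of error is E = z·σ/√n, so n = (zσ/E)².
At 80% confidence, z = 1.282.
n = (1.282 × 14.2 / 3.59)² = 25.71
Round up: n = 26.

26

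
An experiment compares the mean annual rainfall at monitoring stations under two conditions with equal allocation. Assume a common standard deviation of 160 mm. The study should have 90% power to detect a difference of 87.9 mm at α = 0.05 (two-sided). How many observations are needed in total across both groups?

140 total

For two equal groups, n per group = 2·((z_{α/2} + z_β)·σ/δ)².
z_{α/2} = 1.960; z_β = 1.282 (power 90%).
n = 2 × (3.242 × 160 / 87.9)² = 2 × 34.82 = 69.64
Round up: n = 70 per group.
Total across both groups: 2 × 70 = 140.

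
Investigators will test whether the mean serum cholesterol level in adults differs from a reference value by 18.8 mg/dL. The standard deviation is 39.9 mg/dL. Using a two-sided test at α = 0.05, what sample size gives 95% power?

For a one-sample z-test, n = ((z_{α/2} + z_β)·σ/δ)².
z_{α/2} = 1.960 (two-sided α = 0.05); z_β = 1.645 (power 95% → β = 0.05).
n = (3.605 × 39.9 / 18.8)² = 58.54
Round up: n = 59.

n = 59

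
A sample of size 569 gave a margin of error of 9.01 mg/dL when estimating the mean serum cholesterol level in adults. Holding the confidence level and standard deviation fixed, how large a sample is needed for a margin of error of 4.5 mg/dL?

Margin of error scales as 1/√n, so n₂ = n₁·(E₁/E₂)².
n₂ = 569 × (9.01/4.5)² = 569 × 4.009 = 2281.12
Round up: n₂ = 2282.

n = 2282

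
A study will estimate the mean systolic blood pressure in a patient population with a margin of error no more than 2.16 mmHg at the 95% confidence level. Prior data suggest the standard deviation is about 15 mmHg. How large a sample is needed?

186

For a mean, the margin of error is E = z·σ/√n, so n = (zσ/E)².
At 95% confidence, z = 1.960.
n = (1.960 × 15 / 2.16)² = 185.26
Round up: n = 186.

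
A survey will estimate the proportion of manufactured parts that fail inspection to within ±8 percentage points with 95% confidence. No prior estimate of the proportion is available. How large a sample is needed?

n = 151

For a proportion with margin E = 0.08 at 95% confidence, z = 1.960.
With no prior estimate, use p = 0.5, which maximizes p(1−p) at 0.25.
n = 0.25 × (z/E)² = 0.25 × (1.960/0.08)² = 150.06
Round up: n = 151.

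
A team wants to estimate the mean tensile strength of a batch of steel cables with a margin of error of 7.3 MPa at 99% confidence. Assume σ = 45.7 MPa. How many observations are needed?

For a mean, the margin of error is E = z·σ/√n, so n = (zσ/E)².
At 99% confidence, z = 2.576.
n = (2.576 × 45.7 / 7.3)² = 260.06
Round up: n = 261.

261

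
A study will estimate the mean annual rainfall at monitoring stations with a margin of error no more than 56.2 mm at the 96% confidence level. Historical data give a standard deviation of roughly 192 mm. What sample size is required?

50

For a mean, the margin of error is E = z·σ/√n, so n = (zσ/E)².
At 96% confidence, z = 2.054.
n = (2.054 × 192 / 56.2)² = 49.24
Round up: n = 50.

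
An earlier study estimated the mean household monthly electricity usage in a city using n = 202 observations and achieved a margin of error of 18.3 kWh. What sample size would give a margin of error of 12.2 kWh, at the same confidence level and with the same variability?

Margin of error scales as 1/√n, so n₂ = n₁·(E₁/E₂)².
n₂ = 202 × (18.3/12.2)² = 202 × 2.25 = 454.50
Round up: n₂ = 455.

n = 455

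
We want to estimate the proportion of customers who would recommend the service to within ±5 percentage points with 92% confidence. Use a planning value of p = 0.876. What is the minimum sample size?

For a proportion with margin E = 0.05 at 92% confidence, z = 1.751.
n = p̂(1−p̂)(z/E)² = 0.876 × 0.124 × (1.751/0.05)² = 133.22
Round up: n = 134.

134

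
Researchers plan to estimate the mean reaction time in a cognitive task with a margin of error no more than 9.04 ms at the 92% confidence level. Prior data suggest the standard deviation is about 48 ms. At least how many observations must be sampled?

87

For a mean, the margin of error is E = z·σ/√n, so n = (zσ/E)².
At 92% confidence, z = 1.751.
n = (1.751 × 48 / 9.04)² = 86.44
Round up: n = 87.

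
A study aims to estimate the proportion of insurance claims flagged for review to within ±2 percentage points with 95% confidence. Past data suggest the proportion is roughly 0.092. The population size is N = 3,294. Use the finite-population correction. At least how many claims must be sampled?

For a proportion with margin E = 0.02 at 95% confidence, z = 1.960.
n = p̂(1−p̂)(z/E)² = 0.092 × 0.908 × (1.960/0.02)² = 802.28 — call this n₀.
Finite-population correction with N = 3,294: n = n₀ / (1 + (n₀−1)/N) = 802.28 / 1.243 = 645.44
Round up: n = 646.

n = 646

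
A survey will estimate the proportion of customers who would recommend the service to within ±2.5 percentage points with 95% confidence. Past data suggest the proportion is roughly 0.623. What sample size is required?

n = 1444

For a proportion with margin E = 0.025 at 95% confidence, z = 1.960.
n = p̂(1−p̂)(z/E)² = 0.623 × 0.377 × (1.960/0.025)² = 1443.65
Round up: n = 1444.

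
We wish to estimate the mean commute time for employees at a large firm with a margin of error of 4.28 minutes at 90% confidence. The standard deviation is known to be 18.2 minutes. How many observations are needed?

For a mean, the margin of error is E = z·σ/√n, so n = (zσ/E)².
At 90% confidence, z = 1.645.
n = (1.645 × 18.2 / 4.28)² = 48.93
Round up: n = 49.

49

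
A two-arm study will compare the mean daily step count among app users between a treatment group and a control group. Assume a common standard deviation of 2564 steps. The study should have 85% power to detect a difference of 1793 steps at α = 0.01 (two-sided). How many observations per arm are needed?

For two equal groups, n per group = 2·((z_{α/2} + z_β)·σ/δ)².
z_{α/2} = 2.576; z_β = 1.036 (power 85%).
n = 2 × (3.612 × 2564 / 1793)² = 2 × 26.68 = 53.36
Round up: n = 54 per group.

54 per group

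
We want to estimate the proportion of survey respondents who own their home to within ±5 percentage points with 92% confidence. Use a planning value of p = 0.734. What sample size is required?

n = 240

For a proportion with margin E = 0.05 at 92% confidence, z = 1.751.
n = p̂(1−p̂)(z/E)² = 0.734 × 0.266 × (1.751/0.05)² = 239.45
Round up: n = 240.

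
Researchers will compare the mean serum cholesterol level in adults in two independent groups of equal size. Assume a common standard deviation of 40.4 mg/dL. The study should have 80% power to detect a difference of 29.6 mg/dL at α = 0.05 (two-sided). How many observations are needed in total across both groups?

For two equal groups, n per group = 2·((z_{α/2} + z_β)·σ/δ)².
z_{α/2} = 1.960; z_β = 0.842 (power 80%).
n = 2 × (2.802 × 40.4 / 29.6)² = 2 × 14.63 = 29.26
Round up: n = 30 per group.
Total across both groups: 2 × 30 = 60.

60 total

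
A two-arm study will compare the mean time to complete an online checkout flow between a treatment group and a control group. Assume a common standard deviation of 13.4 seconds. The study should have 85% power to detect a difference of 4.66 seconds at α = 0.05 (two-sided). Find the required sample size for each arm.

149 per group

For two equal groups, n per group = 2·((z_{α/2} + z_β)·σ/δ)².
z_{α/2} = 1.960; z_β = 1.036 (power 85%).
n = 2 × (2.996 × 13.4 / 4.66)² = 2 × 74.22 = 148.44
Round up: n = 149 per group.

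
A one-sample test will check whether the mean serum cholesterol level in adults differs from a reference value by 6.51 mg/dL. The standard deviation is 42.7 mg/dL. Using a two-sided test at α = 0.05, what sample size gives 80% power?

For a one-sample z-test, n = ((z_{α/2} + z_β)·σ/δ)².
z_{α/2} = 1.960 (two-sided α = 0.05); z_β = 0.842 (power 80% → β = 0.2).
n = (2.802 × 42.7 / 6.51)² = 337.78
Round up: n = 338.

338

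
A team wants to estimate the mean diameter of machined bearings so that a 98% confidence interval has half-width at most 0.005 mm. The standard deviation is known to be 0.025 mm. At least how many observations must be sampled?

For a mean, the margin of error is E = z·σ/√n, so n = (zσ/E)².
At 98% confidence, z = 2.326.
n = (2.326 × 0.025 / 0.005)² = 135.26
Round up: n = 136.

136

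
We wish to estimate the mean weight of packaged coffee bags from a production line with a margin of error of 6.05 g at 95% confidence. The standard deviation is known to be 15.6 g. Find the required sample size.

For a mean, the margin of error is E = z·σ/√n, so n = (zσ/E)².
At 95% confidence, z = 1.960.
n = (1.960 × 15.6 / 6.05)² = 25.54
Round up: n = 26.

n = 26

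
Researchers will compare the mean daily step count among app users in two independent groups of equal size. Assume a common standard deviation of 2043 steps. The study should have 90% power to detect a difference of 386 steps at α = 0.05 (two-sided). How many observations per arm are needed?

For two equal groups, n per group = 2·((z_{α/2} + z_β)·σ/δ)².
z_{α/2} = 1.960; z_β = 1.282 (power 90%).
n = 2 × (3.242 × 2043 / 386)² = 2 × 294.43 = 588.86
Round up: n = 589 per group.

589 per group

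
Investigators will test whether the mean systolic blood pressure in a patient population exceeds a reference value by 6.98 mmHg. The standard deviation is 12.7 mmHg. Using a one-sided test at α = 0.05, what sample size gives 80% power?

For a one-sample z-test, n = ((z_α + z_β)·σ/δ)².
z_α = 1.645 (one-sided α = 0.05); z_β = 0.842 (power 80% → β = 0.2).
n = (2.487 × 12.7 / 6.98)² = 20.48
Round up: n = 21.

21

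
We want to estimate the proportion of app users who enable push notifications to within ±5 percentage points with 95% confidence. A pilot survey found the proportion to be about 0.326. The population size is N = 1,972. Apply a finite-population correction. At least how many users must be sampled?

For a proportion with margin E = 0.05 at 95% confidence, z = 1.960.
n = p̂(1−p̂)(z/E)² = 0.326 × 0.674 × (1.960/0.05)² = 337.64 — call this n₀.
Finite-population correction with N = 1,972: n = n₀ / (1 + (n₀−1)/N) = 337.64 / 1.171 = 288.33
Round up: n = 289.

289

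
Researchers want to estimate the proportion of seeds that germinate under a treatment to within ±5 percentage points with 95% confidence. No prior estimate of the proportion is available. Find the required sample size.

385

For a proportion with margin E = 0.05 at 95% confidence, z = 1.960.
With no prior estimate, use p = 0.5, which maximizes p(1−p) at 0.25.
n = 0.25 × (z/E)² = 0.25 × (1.960/0.05)² = 384.16
Round up: n = 385.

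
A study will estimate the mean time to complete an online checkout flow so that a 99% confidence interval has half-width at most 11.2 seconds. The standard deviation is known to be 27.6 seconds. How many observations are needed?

For a mean, the margin of error is E = z·σ/√n, so n = (zσ/E)².
At 99% confidence, z = 2.576.
n = (2.576 × 27.6 / 11.2)² = 40.30
Round up: n = 41.

41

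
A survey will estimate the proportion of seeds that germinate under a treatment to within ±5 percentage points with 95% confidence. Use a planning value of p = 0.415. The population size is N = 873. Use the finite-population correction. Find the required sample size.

n = 262

For a proportion with margin E = 0.05 at 95% confidence, z = 1.960.
n = p̂(1−p̂)(z/E)² = 0.415 × 0.585 × (1.960/0.05)² = 373.06 — call this n₀.
Finite-population correction with N = 873: n = n₀ / (1 + (n₀−1)/N) = 373.06 / 1.426 = 261.61
Round up: n = 262.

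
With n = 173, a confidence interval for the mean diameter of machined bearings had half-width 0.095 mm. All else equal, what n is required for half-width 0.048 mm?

678

Margin of error scales as 1/√n, so n₂ = n₁·(E₁/E₂)².
n₂ = 173 × (0.095/0.048)² = 173 × 3.917 = 677.64
Round up: n₂ = 678.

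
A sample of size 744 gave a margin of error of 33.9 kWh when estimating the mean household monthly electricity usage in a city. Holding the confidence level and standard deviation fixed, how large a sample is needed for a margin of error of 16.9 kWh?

Margin of error scales as 1/√n, so n₂ = n₁·(E₁/E₂)².
n₂ = 744 × (33.9/16.9)² = 744 × 4.024 = 2993.86
Round up: n₂ = 2994.

n = 2994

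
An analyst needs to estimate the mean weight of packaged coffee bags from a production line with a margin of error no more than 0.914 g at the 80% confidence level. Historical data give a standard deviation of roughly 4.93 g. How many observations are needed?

48

For a mean, the margin of error is E = z·σ/√n, so n = (zσ/E)².
At 80% confidence, z = 1.282.
n = (1.282 × 4.93 / 0.914)² = 47.82
Round up: n = 48.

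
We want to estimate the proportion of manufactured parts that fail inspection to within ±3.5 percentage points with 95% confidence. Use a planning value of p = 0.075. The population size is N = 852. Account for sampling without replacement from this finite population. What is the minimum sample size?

174

For a proportion with margin E = 0.035 at 95% confidence, z = 1.960.
n = p̂(1−p̂)(z/E)² = 0.075 × 0.925 × (1.960/0.035)² = 217.56 — call this n₀.
Finite-population correction with N = 852: n = n₀ / (1 + (n₀−1)/N) = 217.56 / 1.254 = 173.49
Round up: n = 174.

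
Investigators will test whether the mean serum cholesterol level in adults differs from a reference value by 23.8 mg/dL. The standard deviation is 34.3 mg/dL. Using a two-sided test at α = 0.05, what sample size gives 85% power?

For a one-sample z-test, n = ((z_{α/2} + z_β)·σ/δ)².
z_{α/2} = 1.960 (two-sided α = 0.05); z_β = 1.036 (power 85% → β = 0.15).
n = (2.996 × 34.3 / 23.8)² = 18.64
Round up: n = 19.

19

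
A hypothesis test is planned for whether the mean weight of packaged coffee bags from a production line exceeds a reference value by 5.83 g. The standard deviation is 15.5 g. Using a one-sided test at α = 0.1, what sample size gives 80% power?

32

For a one-sample z-test, n = ((z_α + z_β)·σ/δ)².
z_α = 1.282 (one-sided α = 0.1); z_β = 0.842 (power 80% → β = 0.2).
n = (2.124 × 15.5 / 5.83)² = 31.89
Round up: n = 32.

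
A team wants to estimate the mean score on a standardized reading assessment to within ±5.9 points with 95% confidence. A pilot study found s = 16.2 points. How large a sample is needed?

29

For a mean, the margin of error is E = z·σ/√n, so n = (zσ/E)².
At 95% confidence, z = 1.960.
n = (1.960 × 16.2 / 5.9)² = 28.96
Round up: n = 29.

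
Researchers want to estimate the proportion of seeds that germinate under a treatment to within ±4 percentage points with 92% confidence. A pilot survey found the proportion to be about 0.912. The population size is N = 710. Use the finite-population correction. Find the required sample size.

For a proportion with margin E = 0.04 at 92% confidence, z = 1.751.
n = p̂(1−p̂)(z/E)² = 0.912 × 0.088 × (1.751/0.04)² = 153.79 — call this n₀.
Finite-population correction with N = 710: n = n₀ / (1 + (n₀−1)/N) = 153.79 / 1.215 = 126.58
Round up: n = 127.

127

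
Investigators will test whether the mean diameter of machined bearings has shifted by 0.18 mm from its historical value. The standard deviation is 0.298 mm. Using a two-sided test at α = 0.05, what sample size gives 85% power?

25

For a one-sample z-test, n = ((z_{α/2} + z_β)·σ/δ)².
z_{α/2} = 1.960 (two-sided α = 0.05); z_β = 1.036 (power 85% → β = 0.15).
n = (2.996 × 0.298 / 0.18)² = 24.60
Round up: n = 25.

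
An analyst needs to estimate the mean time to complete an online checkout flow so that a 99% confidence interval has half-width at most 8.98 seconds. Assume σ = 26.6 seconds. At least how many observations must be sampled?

For a mean, the margin of error is E = z·σ/√n, so n = (zσ/E)².
At 99% confidence, z = 2.576.
n = (2.576 × 26.6 / 8.98)² = 58.22
Round up: n = 59.

59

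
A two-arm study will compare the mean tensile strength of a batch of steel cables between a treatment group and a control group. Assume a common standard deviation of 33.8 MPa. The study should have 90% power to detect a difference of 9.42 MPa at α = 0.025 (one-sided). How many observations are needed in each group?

271 per group

For two equal groups, n per group = 2·((z_α + z_β)·σ/δ)².
z_α = 1.960; z_β = 1.282 (power 90%).
n = 2 × (3.242 × 33.8 / 9.42)² = 2 × 135.32 = 270.64
Round up: n = 271 per group.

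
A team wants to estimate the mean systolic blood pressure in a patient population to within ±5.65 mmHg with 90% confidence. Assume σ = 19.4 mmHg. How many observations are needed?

For a mean, the margin of error is E = z·σ/√n, so n = (zσ/E)².
At 90% confidence, z = 1.645.
n = (1.645 × 19.4 / 5.65)² = 31.90
Round up: n = 32.

32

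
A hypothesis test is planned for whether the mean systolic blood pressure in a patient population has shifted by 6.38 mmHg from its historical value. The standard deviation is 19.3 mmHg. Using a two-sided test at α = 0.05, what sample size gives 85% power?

For a one-sample z-test, n = ((z_{α/2} + z_β)·σ/δ)².
z_{α/2} = 1.960 (two-sided α = 0.05); z_β = 1.036 (power 85% → β = 0.15).
n = (2.996 × 19.3 / 6.38)² = 82.14
Round up: n = 83.

83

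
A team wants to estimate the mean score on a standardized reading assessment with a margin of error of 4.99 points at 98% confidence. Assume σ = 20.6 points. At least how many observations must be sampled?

For a mean, the margin of error is E = z·σ/√n, so n = (zσ/E)².
At 98% confidence, z = 2.326.
n = (2.326 × 20.6 / 4.99)² = 92.20
Round up: n = 93.

93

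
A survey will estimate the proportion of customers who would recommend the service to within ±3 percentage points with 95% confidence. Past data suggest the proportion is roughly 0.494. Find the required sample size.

For a proportion with margin E = 0.03 at 95% confidence, z = 1.960.
n = p̂(1−p̂)(z/E)² = 0.494 × 0.506 × (1.960/0.03)² = 1066.96
Round up: n = 1067.

n = 1067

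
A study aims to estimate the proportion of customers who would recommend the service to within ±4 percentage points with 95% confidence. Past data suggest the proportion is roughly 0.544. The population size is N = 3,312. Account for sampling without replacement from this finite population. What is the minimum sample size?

For a proportion with margin E = 0.04 at 95% confidence, z = 1.960.
n = p̂(1−p̂)(z/E)² = 0.544 × 0.456 × (1.960/0.04)² = 595.60 — call this n₀.
Finite-population correction with N = 3,312: n = n₀ / (1 + (n₀−1)/N) = 595.60 / 1.18 = 504.75
Round up: n = 505.

505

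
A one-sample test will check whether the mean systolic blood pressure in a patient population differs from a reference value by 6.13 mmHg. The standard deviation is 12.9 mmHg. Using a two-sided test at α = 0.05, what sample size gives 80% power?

For a one-sample z-test, n = ((z_{α/2} + z_β)·σ/δ)².
z_{α/2} = 1.960 (two-sided α = 0.05); z_β = 0.842 (power 80% → β = 0.2).
n = (2.802 × 12.9 / 6.13)² = 34.77
Round up: n = 35.

35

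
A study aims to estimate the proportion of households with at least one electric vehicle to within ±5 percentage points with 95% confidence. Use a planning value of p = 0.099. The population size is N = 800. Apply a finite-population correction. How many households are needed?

n = 118

For a proportion with margin E = 0.05 at 95% confidence, z = 1.960.
n = p̂(1−p̂)(z/E)² = 0.099 × 0.901 × (1.960/0.05)² = 137.07 — call this n₀.
Finite-population correction with N = 800: n = n₀ / (1 + (n₀−1)/N) = 137.07 / 1.17 = 117.15
Round up: n = 118.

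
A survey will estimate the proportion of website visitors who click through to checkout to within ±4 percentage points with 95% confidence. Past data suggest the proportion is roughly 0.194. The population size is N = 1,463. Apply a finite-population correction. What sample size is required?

299

For a proportion with margin E = 0.04 at 95% confidence, z = 1.960.
n = p̂(1−p̂)(z/E)² = 0.194 × 0.806 × (1.960/0.04)² = 375.43 — call this n₀.
Finite-population correction with N = 1,463: n = n₀ / (1 + (n₀−1)/N) = 375.43 / 1.256 = 298.91
Round up: n = 299.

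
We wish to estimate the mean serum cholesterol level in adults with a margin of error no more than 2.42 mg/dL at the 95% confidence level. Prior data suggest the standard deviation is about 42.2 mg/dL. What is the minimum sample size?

1169

For a mean, the margin of error is E = z·σ/√n, so n = (zσ/E)².
At 95% confidence, z = 1.960.
n = (1.960 × 42.2 / 2.42)² = 1168.17
Round up: n = 1169.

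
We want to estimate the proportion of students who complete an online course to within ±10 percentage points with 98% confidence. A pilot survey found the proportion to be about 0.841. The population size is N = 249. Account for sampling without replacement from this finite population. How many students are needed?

For a proportion with margin E = 0.1 at 98% confidence, z = 2.326.
n = p̂(1−p̂)(z/E)² = 0.841 × 0.159 × (2.326/0.1)² = 72.35 — call this n₀.
Finite-population correction with N = 249: n = n₀ / (1 + (n₀−1)/N) = 72.35 / 1.287 = 56.22
Round up: n = 57.

57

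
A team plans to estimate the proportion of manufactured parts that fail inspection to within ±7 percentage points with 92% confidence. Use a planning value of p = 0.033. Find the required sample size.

For a proportion with margin E = 0.07 at 92% confidence, z = 1.751.
n = p̂(1−p̂)(z/E)² = 0.033 × 0.967 × (1.751/0.07)² = 19.97
Round up: n = 20.

20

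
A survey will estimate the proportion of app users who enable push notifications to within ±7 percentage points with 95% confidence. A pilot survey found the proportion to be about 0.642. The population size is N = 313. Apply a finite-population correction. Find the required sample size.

n = 115

For a proportion with margin E = 0.07 at 95% confidence, z = 1.960.
n = p̂(1−p̂)(z/E)² = 0.642 × 0.358 × (1.960/0.07)² = 180.19 — call this n₀.
Finite-population correction with N = 313: n = n₀ / (1 + (n₀−1)/N) = 180.19 / 1.572 = 114.62
Round up: n = 115.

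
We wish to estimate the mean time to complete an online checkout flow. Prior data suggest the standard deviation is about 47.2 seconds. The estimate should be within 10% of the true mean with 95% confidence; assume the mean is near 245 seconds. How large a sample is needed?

15

For a mean, the margin of error is E = z·σ/√n, so n = (zσ/E)².
At 95% confidence, z = 1.960.
E = 10% of 245 = 24.5 seconds.
n = (1.960 × 47.2 / 24.5)² = 14.26
Round up: n = 15.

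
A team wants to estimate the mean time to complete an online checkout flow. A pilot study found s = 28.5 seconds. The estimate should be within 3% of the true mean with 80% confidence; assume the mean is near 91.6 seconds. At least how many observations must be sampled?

For a mean, the margin of error is E = z·σ/√n, so n = (zσ/E)².
At 80% confidence, z = 1.282.
E = 3% of 91.6 = 2.748 seconds.
n = (1.282 × 28.5 / 2.748)² = 176.78
Round up: n = 177.

177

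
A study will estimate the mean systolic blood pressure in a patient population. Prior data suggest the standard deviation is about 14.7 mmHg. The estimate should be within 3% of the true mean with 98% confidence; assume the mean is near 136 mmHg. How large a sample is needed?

For a mean, the margin of error is E = z·σ/√n, so n = (zσ/E)².
At 98% confidence, z = 2.326.
E = 3% of 136 = 4.08 mmHg.
n = (2.326 × 14.7 / 4.08)² = 70.23
Round up: n = 71.

71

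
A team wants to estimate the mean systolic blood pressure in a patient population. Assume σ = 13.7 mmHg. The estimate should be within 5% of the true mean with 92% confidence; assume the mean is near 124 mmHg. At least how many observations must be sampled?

For a mean, the margin of error is E = z·σ/√n, so n = (zσ/E)².
At 92% confidence, z = 1.751.
E = 5% of 124 = 6.2 mmHg.
n = (1.751 × 13.7 / 6.2)² = 14.97
Round up: n = 15.

n = 15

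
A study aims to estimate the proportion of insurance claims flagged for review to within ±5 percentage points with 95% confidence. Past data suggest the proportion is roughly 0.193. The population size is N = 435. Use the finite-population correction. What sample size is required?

For a proportion with margin E = 0.05 at 95% confidence, z = 1.960.
n = p̂(1−p̂)(z/E)² = 0.193 × 0.807 × (1.960/0.05)² = 239.33 — call this n₀.
Finite-population correction with N = 435: n = n₀ / (1 + (n₀−1)/N) = 239.33 / 1.548 = 154.61
Round up: n = 155.

155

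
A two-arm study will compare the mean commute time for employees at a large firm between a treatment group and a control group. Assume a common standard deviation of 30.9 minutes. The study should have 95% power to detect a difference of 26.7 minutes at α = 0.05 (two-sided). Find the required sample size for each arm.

For two equal groups, n per group = 2·((z_{α/2} + z_β)·σ/δ)².
z_{α/2} = 1.960; z_β = 1.645 (power 95%).
n = 2 × (3.605 × 30.9 / 26.7)² = 2 × 17.41 = 34.82
Round up: n = 35 per group.

35 per group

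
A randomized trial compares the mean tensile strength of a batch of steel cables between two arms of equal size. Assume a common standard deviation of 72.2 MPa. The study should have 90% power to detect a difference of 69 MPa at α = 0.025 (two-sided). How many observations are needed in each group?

28 per group

For two equal groups, n per group = 2·((z_{α/2} + z_β)·σ/δ)².
z_{α/2} = 2.241; z_β = 1.282 (power 90%).
n = 2 × (3.523 × 72.2 / 69)² = 2 × 13.59 = 27.18
Round up: n = 28 per group.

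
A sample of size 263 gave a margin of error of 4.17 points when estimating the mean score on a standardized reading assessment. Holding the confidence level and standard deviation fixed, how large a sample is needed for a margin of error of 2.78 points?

592

Margin of error scales as 1/√n, so n₂ = n₁·(E₁/E₂)².
n₂ = 263 × (4.17/2.78)² = 263 × 2.25 = 591.75
Round up: n₂ = 592.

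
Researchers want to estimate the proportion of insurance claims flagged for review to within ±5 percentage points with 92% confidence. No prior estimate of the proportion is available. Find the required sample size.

n = 307

For a proportion with margin E = 0.05 at 92% confidence, z = 1.751.
With no prior estimate, use p = 0.5, which maximizes p(1−p) at 0.25.
n = 0.25 × (z/E)² = 0.25 × (1.751/0.05)² = 306.60
Round up: n = 307.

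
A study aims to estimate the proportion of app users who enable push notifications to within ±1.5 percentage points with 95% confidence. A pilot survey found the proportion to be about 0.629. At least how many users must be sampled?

3985

For a proportion with margin E = 0.015 at 95% confidence, z = 1.960.
n = p̂(1−p̂)(z/E)² = 0.629 × 0.371 × (1.960/0.015)² = 3984.32
Round up: n = 3985.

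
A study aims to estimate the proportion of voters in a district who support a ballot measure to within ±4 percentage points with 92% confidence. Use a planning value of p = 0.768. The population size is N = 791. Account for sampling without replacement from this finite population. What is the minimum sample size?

239

For a proportion with margin E = 0.04 at 92% confidence, z = 1.751.
n = p̂(1−p̂)(z/E)² = 0.768 × 0.232 × (1.751/0.04)² = 341.43 — call this n₀.
Finite-population correction with N = 791: n = n₀ / (1 + (n₀−1)/N) = 341.43 / 1.43 = 238.76
Round up: n = 239.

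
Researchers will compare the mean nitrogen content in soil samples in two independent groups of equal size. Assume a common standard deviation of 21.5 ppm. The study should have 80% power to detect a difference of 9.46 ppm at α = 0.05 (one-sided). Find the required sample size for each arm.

64 per group

For two equal groups, n per group = 2·((z_α + z_β)·σ/δ)².
z_α = 1.645; z_β = 0.842 (power 80%).
n = 2 × (2.487 × 21.5 / 9.46)² = 2 × 31.95 = 63.90
Round up: n = 64 per group.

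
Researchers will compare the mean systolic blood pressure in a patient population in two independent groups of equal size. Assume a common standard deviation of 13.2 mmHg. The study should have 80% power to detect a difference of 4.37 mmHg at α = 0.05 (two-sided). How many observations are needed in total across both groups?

288 total

For two equal groups, n per group = 2·((z_{α/2} + z_β)·σ/δ)².
z_{α/2} = 1.960; z_β = 0.842 (power 80%).
n = 2 × (2.802 × 13.2 / 4.37)² = 2 × 71.63 = 143.26
Round up: n = 144 per group.
Total across both groups: 2 × 144 = 288.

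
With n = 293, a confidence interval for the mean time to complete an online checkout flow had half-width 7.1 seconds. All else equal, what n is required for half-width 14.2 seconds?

n = 74

Margin of error scales as 1/√n, so n₂ = n₁·(E₁/E₂)².
n₂ = 293 × (7.1/14.2)² = 293 × 0.25 = 73.25
Round up: n₂ = 74.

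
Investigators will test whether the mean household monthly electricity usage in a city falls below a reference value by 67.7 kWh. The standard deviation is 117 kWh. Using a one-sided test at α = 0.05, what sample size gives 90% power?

For a one-sample z-test, n = ((z_α + z_β)·σ/δ)².
z_α = 1.645 (one-sided α = 0.05); z_β = 1.282 (power 90% → β = 0.1).
n = (2.927 × 117 / 67.7)² = 25.59
Round up: n = 26.

n = 26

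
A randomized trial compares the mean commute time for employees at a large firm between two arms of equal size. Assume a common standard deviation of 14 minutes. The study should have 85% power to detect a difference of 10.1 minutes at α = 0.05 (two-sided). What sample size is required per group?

For two equal groups, n per group = 2·((z_{α/2} + z_β)·σ/δ)².
z_{α/2} = 1.960; z_β = 1.036 (power 85%).
n = 2 × (2.996 × 14 / 10.1)² = 2 × 17.25 = 34.50
Round up: n = 35 per group.

35 per group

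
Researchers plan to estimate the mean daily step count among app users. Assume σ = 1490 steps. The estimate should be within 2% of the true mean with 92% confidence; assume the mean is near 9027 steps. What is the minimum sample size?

209

For a mean, the margin of error is E = z·σ/√n, so n = (zσ/E)².
At 92% confidence, z = 1.751.
E = 2% of 9027 = 180.5 steps.
n = (1.751 × 1490 / 180.5)² = 208.83
Round up: n = 209.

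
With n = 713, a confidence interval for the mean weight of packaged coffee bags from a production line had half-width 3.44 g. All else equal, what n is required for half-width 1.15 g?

Margin of error scales as 1/√n, so n₂ = n₁·(E₁/E₂)².
n₂ = 713 × (3.44/1.15)² = 713 × 8.948 = 6379.92
Round up: n₂ = 6380.

n = 6380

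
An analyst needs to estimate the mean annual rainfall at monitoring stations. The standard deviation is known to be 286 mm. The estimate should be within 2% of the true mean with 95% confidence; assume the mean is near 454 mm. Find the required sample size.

For a mean, the margin of error is E = z·σ/√n, so n = (zσ/E)².
At 95% confidence, z = 1.960.
E = 2% of 454 = 9.08 mm.
n = (1.960 × 286 / 9.08)² = 3811.29
Round up: n = 3812.

3812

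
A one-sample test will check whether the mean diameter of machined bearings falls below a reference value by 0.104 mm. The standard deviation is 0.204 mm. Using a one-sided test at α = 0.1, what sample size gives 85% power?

For a one-sample z-test, n = ((z_α + z_β)·σ/δ)².
z_α = 1.282 (one-sided α = 0.1); z_β = 1.036 (power 85% → β = 0.15).
n = (2.318 × 0.204 / 0.104)² = 20.67
Round up: n = 21.

n = 21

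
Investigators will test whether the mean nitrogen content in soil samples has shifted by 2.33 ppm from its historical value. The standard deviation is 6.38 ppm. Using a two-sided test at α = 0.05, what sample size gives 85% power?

68

For a one-sample z-test, n = ((z_{α/2} + z_β)·σ/δ)².
z_{α/2} = 1.960 (two-sided α = 0.05); z_β = 1.036 (power 85% → β = 0.15).
n = (2.996 × 6.38 / 2.33)² = 67.30
Round up: n = 68.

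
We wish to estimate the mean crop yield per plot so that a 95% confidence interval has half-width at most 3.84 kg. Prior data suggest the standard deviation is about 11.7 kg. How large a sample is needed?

For a mean, the margin of error is E = z·σ/√n, so n = (zσ/E)².
At 95% confidence, z = 1.960.
n = (1.960 × 11.7 / 3.84)² = 35.66
Round up: n = 36.

36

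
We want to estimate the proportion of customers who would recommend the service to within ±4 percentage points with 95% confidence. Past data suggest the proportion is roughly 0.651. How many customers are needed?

546

For a proportion with margin E = 0.04 at 95% confidence, z = 1.960.
n = p̂(1−p̂)(z/E)² = 0.651 × 0.349 × (1.960/0.04)² = 545.50
Round up: n = 546.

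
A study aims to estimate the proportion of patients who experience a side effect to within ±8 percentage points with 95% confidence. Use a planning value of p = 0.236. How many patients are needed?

For a proportion with margin E = 0.08 at 95% confidence, z = 1.960.
n = p̂(1−p̂)(z/E)² = 0.236 × 0.764 × (1.960/0.08)² = 108.23
Round up: n = 109.

109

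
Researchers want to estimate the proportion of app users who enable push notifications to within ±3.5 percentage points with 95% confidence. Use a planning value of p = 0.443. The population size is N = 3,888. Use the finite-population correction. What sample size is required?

646

For a proportion with margin E = 0.035 at 95% confidence, z = 1.960.
n = p̂(1−p̂)(z/E)² = 0.443 × 0.557 × (1.960/0.035)² = 773.81 — call this n₀.
Finite-population correction with N = 3,888: n = n₀ / (1 + (n₀−1)/N) = 773.81 / 1.199 = 645.38
Round up: n = 646.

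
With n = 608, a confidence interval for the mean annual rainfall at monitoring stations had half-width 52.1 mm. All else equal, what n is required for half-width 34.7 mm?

Margin of error scales as 1/√n, so n₂ = n₁·(E₁/E₂)².
n₂ = 608 × (52.1/34.7)² = 608 × 2.254 = 1370.43
Round up: n₂ = 1371.

n = 1371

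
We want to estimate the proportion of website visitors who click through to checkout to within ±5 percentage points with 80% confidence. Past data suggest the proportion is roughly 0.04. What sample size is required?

26

For a proportion with margin E = 0.05 at 80% confidence, z = 1.282.
n = p̂(1−p̂)(z/E)² = 0.04 × 0.96 × (1.282/0.05)² = 25.24
Round up: n = 26.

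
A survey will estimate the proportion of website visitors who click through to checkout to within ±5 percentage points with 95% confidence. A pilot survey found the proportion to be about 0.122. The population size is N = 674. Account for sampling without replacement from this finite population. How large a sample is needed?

n = 133

For a proportion with margin E = 0.05 at 95% confidence, z = 1.960.
n = p̂(1−p̂)(z/E)² = 0.122 × 0.878 × (1.960/0.05)² = 164.60 — call this n₀.
Finite-population correction with N = 674: n = n₀ / (1 + (n₀−1)/N) = 164.60 / 1.243 = 132.42
Round up: n = 133.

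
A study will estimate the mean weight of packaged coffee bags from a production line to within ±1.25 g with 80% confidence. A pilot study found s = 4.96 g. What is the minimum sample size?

26

For a mean, the margin of error is E = z·σ/√n, so n = (zσ/E)².
At 80% confidence, z = 1.282.
n = (1.282 × 4.96 / 1.25)² = 25.88
Round up: n = 26.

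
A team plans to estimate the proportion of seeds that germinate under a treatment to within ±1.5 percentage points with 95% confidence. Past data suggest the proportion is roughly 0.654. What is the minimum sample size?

n = 3864

For a proportion with margin E = 0.015 at 95% confidence, z = 1.960.
n = p̂(1−p̂)(z/E)² = 0.654 × 0.346 × (1.960/0.015)² = 3863.52
Round up: n = 3864.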